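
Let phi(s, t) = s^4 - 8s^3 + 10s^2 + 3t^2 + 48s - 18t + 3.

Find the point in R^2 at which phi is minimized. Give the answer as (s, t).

phi(s,t) separates as P(s) + Q(t) + 3, so its minimum is min P + min Q + 3.
P'(s) = 4(s - 4)(s - 3)(s + 1) vanishes at s ∈ {-1, 3, 4}; Q'(t) = 6(t - 3) vanishes at t ∈ {3}.
Local minima of P (where P''>0): P(-1)=-29, P(4)=96. Local minima of Q: Q(3)=-27.
So the global minimum of phi is P(-1) + Q(3) + 3 = -29 − 27 + 3 = -53, attained at (-1, 3).

(-1, 3)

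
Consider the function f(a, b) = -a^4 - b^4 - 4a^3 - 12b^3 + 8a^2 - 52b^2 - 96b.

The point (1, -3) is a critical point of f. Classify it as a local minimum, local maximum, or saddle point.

saddle point

The mixed partial ∂²f/∂a∂b is 0, so the Hessian at any point is diag(f_aa, f_bb) = diag(4(-3a^2 - 6a + 4), -4(3b^2 + 18b + 26)).
At (1, -3): H = diag(-20, 4).
The eigenvalues have opposite signs, so H is indefinite: a saddle point.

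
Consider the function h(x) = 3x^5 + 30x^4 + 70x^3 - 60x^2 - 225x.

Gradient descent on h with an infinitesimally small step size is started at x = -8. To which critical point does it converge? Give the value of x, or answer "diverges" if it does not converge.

h'(x) = 15(x - 1)(x + 1)(x + 3)(x + 5), so h'(-8) = 14175.
Gradient descent moves in the -h' direction, i.e. x is decreasing.
There is no critical point below x=-8, and h' keeps the same sign, so the iterate runs off to −∞.

diverges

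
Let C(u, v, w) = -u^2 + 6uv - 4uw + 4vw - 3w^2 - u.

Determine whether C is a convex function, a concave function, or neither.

neither

C is quadratic, so its Hessian is the constant matrix H = [[-2, 6, -4], [6, 0, 4], [-4, 4, -6]].
Leading principal minors: -2, -36, 56.
Neither pattern holds ⇒ H is indefinite ⇒ neither convex nor concave.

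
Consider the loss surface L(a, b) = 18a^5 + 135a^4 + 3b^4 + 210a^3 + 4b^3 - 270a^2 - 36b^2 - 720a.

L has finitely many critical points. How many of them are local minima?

4

L separates as a function of a plus a function of b, so ∇L=0 decouples.
∂L/∂a = 90(a - 1)(a + 1)(a + 2)(a + 4) = 0 at a ∈ {-4, -2, -1, 1}; ∂L/∂b = 12b(b - 2)(b + 3) = 0 at b ∈ {-3, 0, 2}.
The Hessian is diagonal: diag(L_aa, L_bb). Second derivatives: L_aa(-4)=-2700, L_aa(-2)=540, L_aa(-1)=-540, L_aa(1)=2700; L_bb(-3)=180, L_bb(0)=-72, L_bb(2)=120.
Local minima occur where both diagonal entries positive: (-2, -3), (-2, 2), (1, -3), (1, 2). Count: 4.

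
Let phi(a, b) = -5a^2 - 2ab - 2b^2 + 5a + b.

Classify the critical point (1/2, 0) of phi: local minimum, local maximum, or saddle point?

The Hessian of phi is constant: H = [[-10, -2], [-2, -4]].
det(H) = (-10)·(-4) − (-2)² = 36.
det(H) > 0 and tr(H) = -14 < 0, so H is negative definite and the point is a local maximum.

local maximum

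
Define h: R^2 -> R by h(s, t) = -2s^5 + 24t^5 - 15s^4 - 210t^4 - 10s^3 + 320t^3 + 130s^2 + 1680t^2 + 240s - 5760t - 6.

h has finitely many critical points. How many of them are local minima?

h separates as a function of s plus a function of t, so ∇h=0 decouples.
∂h/∂s = -10(s - 2)(s + 1)(s + 3)(s + 4) = 0 at s ∈ {-4, -3, -1, 2}; ∂h/∂t = 120(t - 4)(t - 3)(t - 2)(t + 2) = 0 at t ∈ {-2, 2, 3, 4}.
The Hessian is diagonal: diag(h_ss, h_tt). Second derivatives: h_ss(-4)=180, h_ss(-3)=-100, h_ss(-1)=180, h_ss(2)=-900; h_tt(-2)=-14400, h_tt(2)=960, h_tt(3)=-600, h_tt(4)=1440.
Local minima occur where both diagonal entries positive: (-4, 2), (-4, 4), (-1, 2), (-1, 4). Count: 4.

4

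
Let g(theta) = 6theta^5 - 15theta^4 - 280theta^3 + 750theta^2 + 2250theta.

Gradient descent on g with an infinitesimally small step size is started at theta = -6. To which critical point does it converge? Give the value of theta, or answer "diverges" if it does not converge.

diverges

g'(theta) = 30(theta - 5)(theta - 3)(theta + 1)(theta + 5), so g'(-6) = 14850.
Gradient descent moves in the -g' direction, i.e. theta is decreasing.
There is no critical point below theta=-6, and g' keeps the same sign, so the iterate runs off to −∞.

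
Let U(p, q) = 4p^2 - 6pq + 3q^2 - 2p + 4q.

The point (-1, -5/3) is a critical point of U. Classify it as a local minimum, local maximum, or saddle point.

local minimum

The Hessian of U is constant: H = [[8, -6], [-6, 6]].
det(H) = 8·6 − (-6)² = 12.
det(H) > 0 and tr(H) = 14 > 0, so H is positive definite and the point is a local minimum.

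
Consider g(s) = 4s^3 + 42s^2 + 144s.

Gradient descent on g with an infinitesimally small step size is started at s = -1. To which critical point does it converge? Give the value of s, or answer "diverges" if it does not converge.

g'(s) = 12(s + 3)(s + 4), so g'(-1) = 72.
Gradient descent moves in the -g' direction, i.e. s is decreasing.
The nearest critical point in that direction is s = -3, where g'' = 12 > 0 (a local minimum). The iterate converges there.

-3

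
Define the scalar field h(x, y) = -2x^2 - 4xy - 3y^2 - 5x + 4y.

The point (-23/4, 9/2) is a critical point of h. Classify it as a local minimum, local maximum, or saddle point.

local maximum

The Hessian of h is constant: H = [[-4, -4], [-4, -6]].
det(H) = (-4)·(-6) − (-4)² = 8.
det(H) > 0 and tr(H) = -10 < 0, so H is negative definite and the point is a local maximum.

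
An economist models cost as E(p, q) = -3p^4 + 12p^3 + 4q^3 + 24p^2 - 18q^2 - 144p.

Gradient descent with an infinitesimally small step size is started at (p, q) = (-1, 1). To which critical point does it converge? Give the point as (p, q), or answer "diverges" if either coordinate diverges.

(2, 3)

E is separable, so gradient descent decouples: p follows -∂E/∂p, q follows -∂E/∂q.
∂E/∂p = -12(p - 3)(p - 2)(p + 2); at p=-1 this is -144, so p increases.
∂E/∂q = 12q(q - 3); at q=1 this is -24, so q increases.
p converges to its nearest critical value 2 (a local min of the p-part); q converges to 3. The iterate converges to (2, 3).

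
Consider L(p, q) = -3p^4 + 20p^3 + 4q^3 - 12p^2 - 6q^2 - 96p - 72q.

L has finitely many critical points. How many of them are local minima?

L separates as a function of p plus a function of q, so ∇L=0 decouples.
∂L/∂p = -12(p - 4)(p - 2)(p + 1) = 0 at p ∈ {-1, 2, 4}; ∂L/∂q = 12(q - 3)(q + 2) = 0 at q ∈ {-2, 3}.
The Hessian is diagonal: diag(L_pp, L_qq). Second derivatives: L_pp(-1)=-180, L_pp(2)=72, L_pp(4)=-120; L_qq(-2)=-60, L_qq(3)=60.
Local minima occur where both diagonal entries positive: (2, 3). Count: 1.

1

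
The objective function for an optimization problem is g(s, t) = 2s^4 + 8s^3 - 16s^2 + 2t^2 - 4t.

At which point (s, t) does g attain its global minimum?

(-4, 1)

g(s,t) separates as P(s) + Q(t), so its minimum is min P + min Q.
P'(s) = 8s(s - 1)(s + 4) vanishes at s ∈ {-4, 0, 1}; Q'(t) = 4(t - 1) vanishes at t ∈ {1}.
Local minima of P (where P''>0): P(-4)=-256, P(1)=-6. Local minima of Q: Q(1)=-2.
So the global minimum of g is P(-4) + Q(1) = -256 − 2 = -258, attained at (-4, 1).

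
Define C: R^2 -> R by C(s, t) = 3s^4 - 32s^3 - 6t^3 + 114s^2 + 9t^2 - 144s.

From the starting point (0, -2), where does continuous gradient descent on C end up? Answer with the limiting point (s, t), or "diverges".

C is separable, so gradient descent decouples: s follows -∂C/∂s, t follows -∂C/∂t.
∂C/∂s = 12(s - 4)(s - 3)(s - 1); at s=0 this is -144, so s increases.
∂C/∂t = -18t(t - 1); at t=-2 this is -108, so t increases.
s converges to its nearest critical value 1 (a local min of the s-part); t converges to 0. The iterate converges to (1, 0).

(1, 0)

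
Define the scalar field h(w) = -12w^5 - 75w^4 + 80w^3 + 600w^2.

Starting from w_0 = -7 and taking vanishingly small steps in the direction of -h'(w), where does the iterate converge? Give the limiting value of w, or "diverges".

h'(w) = -60w(w - 2)(w + 2)(w + 5), so h'(-7) = -37800.
Gradient descent moves in the -h' direction, i.e. w is increasing.
The nearest critical point in that direction is w = -5, where h'' = 6300 > 0 (a local minimum). The iterate converges there.

-5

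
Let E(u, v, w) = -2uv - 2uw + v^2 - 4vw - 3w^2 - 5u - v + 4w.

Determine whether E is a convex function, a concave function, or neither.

neither

E is quadratic, so its Hessian is the constant matrix H = [[0, -2, -2], [-2, 2, -4], [-2, -4, -6]].
Leading principal minors: 0, -4, -16.
Neither pattern holds ⇒ H is indefinite ⇒ neither convex nor concave.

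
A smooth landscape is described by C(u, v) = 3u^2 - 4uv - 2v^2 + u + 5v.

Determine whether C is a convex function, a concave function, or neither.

neither

C is quadratic, so its Hessian is the constant matrix H = [[6, -4], [-4, -4]].
det(H) = -40, tr(H) = 2.
det(H) < 0, so H is indefinite: neither convex nor concave.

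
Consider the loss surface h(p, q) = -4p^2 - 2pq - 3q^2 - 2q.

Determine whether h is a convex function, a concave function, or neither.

concave

h is quadratic, so its Hessian is the constant matrix H = [[-8, -2], [-2, -6]].
det(H) = 44, tr(H) = -14.
det(H) > 0 and tr(H) < 0, so H is negative definite everywhere: concave.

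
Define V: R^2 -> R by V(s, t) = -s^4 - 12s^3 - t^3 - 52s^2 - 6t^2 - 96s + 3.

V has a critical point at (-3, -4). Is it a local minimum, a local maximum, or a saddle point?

The mixed partial ∂²V/∂s∂t is 0, so the Hessian at any point is diag(V_ss, V_tt) = diag(-4(3s^2 + 18s + 26), -6(t + 2)).
At (-3, -4): H = diag(4, 12).
Both eigenvalues are positive, so H is positive definite: a local minimum.

local minimum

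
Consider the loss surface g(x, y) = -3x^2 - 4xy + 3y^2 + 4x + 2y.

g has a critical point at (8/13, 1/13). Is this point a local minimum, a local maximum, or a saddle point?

saddle point

The Hessian of g is constant: H = [[-6, -4], [-4, 6]].
det(H) = (-6)·6 − (-4)² = -52.
Since det(H) < 0, H is indefinite and the critical point is a saddle point.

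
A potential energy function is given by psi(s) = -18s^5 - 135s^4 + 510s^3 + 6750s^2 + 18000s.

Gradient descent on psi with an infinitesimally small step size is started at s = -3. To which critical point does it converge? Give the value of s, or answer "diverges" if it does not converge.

psi'(s) = -90(s - 5)(s + 2)(s + 4)(s + 5), so psi'(-3) = -1440.
Gradient descent moves in the -psi' direction, i.e. s is increasing.
The nearest critical point in that direction is s = -2, where psi'' = 3780 > 0 (a local minimum). The iterate converges there.

-2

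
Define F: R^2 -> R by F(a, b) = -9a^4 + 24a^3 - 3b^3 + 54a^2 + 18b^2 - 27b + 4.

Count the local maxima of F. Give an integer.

2

F separates as a function of a plus a function of b, so ∇F=0 decouples.
∂F/∂a = -36a(a - 3)(a + 1) = 0 at a ∈ {-1, 0, 3}; ∂F/∂b = -9(b - 3)(b - 1) = 0 at b ∈ {1, 3}.
The Hessian is diagonal: diag(F_aa, F_bb). Second derivatives: F_aa(-1)=-144, F_aa(0)=108, F_aa(3)=-432; F_bb(1)=18, F_bb(3)=-18.
Local maxima occur where both diagonal entries negative: (-1, 3), (3, 3). Count: 2.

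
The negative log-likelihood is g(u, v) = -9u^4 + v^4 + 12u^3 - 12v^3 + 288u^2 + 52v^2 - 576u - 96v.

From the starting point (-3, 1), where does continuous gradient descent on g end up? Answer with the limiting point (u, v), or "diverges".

(1, 2)

g is separable, so gradient descent decouples: u follows -∂g/∂u, v follows -∂g/∂v.
∂g/∂u = -36(u - 4)(u - 1)(u + 4); at u=-3 this is -1008, so u increases.
∂g/∂v = 4(v - 4)(v - 3)(v - 2); at v=1 this is -24, so v increases.
u converges to its nearest critical value 1 (a local min of the u-part); v converges to 2. The iterate converges to (1, 2).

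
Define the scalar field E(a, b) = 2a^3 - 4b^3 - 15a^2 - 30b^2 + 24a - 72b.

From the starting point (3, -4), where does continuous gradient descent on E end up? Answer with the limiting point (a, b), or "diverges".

(4, -3)

E is separable, so gradient descent decouples: a follows -∂E/∂a, b follows -∂E/∂b.
∂E/∂a = 6(a - 4)(a - 1); at a=3 this is -12, so a increases.
∂E/∂b = -12(b + 2)(b + 3); at b=-4 this is -24, so b increases.
a converges to its nearest critical value 4 (a local min of the a-part); b converges to -3. The iterate converges to (4, -3).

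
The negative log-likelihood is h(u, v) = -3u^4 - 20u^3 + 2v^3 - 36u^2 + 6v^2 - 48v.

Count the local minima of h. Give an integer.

1

h separates as a function of u plus a function of v, so ∇h=0 decouples.
∂h/∂u = -12u(u + 2)(u + 3) = 0 at u ∈ {-3, -2, 0}; ∂h/∂v = 6(v - 2)(v + 4) = 0 at v ∈ {-4, 2}.
The Hessian is diagonal: diag(h_uu, h_vv). Second derivatives: h_uu(-3)=-36, h_uu(-2)=24, h_uu(0)=-72; h_vv(-4)=-36, h_vv(2)=36.
Local minima occur where both diagonal entries positive: (-2, 2). Count: 1.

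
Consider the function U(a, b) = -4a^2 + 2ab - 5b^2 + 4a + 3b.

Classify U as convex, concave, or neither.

U is quadratic, so its Hessian is the constant matrix H = [[-8, 2], [2, -10]].
det(H) = 76, tr(H) = -18.
det(H) > 0 and tr(H) < 0, so H is negative definite everywhere: concave.

concave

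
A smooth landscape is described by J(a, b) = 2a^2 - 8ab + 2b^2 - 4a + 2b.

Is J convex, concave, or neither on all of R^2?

J is quadratic, so its Hessian is the constant matrix H = [[4, -8], [-8, 4]].
det(H) = -48, tr(H) = 8.
det(H) < 0, so H is indefinite: neither convex nor concave.

neither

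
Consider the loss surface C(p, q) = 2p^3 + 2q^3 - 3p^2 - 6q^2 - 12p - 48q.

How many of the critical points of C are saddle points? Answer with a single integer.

C separates as a function of p plus a function of q, so ∇C=0 decouples.
∂C/∂p = 6(p - 2)(p + 1) = 0 at p ∈ {-1, 2}; ∂C/∂q = 6(q - 4)(q + 2) = 0 at q ∈ {-2, 4}.
The Hessian is diagonal: diag(C_pp, C_qq). Second derivatives: C_pp(-1)=-18, C_pp(2)=18; C_qq(-2)=-36, C_qq(4)=36.
Saddle points occur where the two diagonal entries have opposite signs: (-1, 4), (2, -2). Count: 2.

2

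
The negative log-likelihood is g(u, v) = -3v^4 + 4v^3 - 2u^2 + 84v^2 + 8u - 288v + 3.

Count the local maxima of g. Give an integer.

g separates as a function of u plus a function of v, so ∇g=0 decouples.
∂g/∂u = -4(u - 2) = 0 at u ∈ {2}; ∂g/∂v = -12(v - 3)(v - 2)(v + 4) = 0 at v ∈ {-4, 2, 3}.
The Hessian is diagonal: diag(g_uu, g_vv). Second derivatives: g_uu(2)=-4; g_vv(-4)=-504, g_vv(2)=72, g_vv(3)=-84.
Local maxima occur where both diagonal entries negative: (2, -4), (2, 3). Count: 2.

2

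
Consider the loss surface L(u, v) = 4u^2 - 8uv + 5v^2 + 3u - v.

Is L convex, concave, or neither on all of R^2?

L is quadratic, so its Hessian is the constant matrix H = [[8, -8], [-8, 10]].
det(H) = 16, tr(H) = 18.
det(H) > 0 and tr(H) > 0, so H is positive definite everywhere: convex.

convex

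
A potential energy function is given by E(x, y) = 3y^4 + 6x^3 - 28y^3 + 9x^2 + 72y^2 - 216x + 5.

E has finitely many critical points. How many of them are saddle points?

E separates as a function of x plus a function of y, so ∇E=0 decouples.
∂E/∂x = 18(x - 3)(x + 4) = 0 at x ∈ {-4, 3}; ∂E/∂y = 12y(y - 4)(y - 3) = 0 at y ∈ {0, 3, 4}.
The Hessian is diagonal: diag(E_xx, E_yy). Second derivatives: E_xx(-4)=-126, E_xx(3)=126; E_yy(0)=144, E_yy(3)=-36, E_yy(4)=48.
Saddle points occur where the two diagonal entries have opposite signs: (-4, 0), (-4, 4), (3, 3). Count: 3.

3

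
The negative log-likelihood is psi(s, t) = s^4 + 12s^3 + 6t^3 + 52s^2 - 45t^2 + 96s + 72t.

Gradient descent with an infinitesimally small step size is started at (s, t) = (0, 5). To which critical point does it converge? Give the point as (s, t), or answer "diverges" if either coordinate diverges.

psi is separable, so gradient descent decouples: s follows -∂psi/∂s, t follows -∂psi/∂t.
∂psi/∂s = 4(s + 2)(s + 3)(s + 4); at s=0 this is 96, so s decreases.
∂psi/∂t = 18(t - 4)(t - 1); at t=5 this is 72, so t decreases.
s converges to its nearest critical value -2 (a local min of the s-part); t converges to 4. The iterate converges to (-2, 4).

(-2, 4)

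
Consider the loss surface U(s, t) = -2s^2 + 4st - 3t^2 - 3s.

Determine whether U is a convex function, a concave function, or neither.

concave

U is quadratic, so its Hessian is the constant matrix H = [[-4, 4], [4, -6]].
det(H) = 8, tr(H) = -10.
det(H) > 0 and tr(H) < 0, so H is negative definite everywhere: concave.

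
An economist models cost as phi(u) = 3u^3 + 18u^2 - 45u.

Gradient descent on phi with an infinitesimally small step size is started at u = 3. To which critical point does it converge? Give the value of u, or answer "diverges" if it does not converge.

phi'(u) = 9(u - 1)(u + 5), so phi'(3) = 144.
Gradient descent moves in the -phi' direction, i.e. u is decreasing.
The nearest critical point in that direction is u = 1, where phi'' = 54 > 0 (a local minimum). The iterate converges there.

1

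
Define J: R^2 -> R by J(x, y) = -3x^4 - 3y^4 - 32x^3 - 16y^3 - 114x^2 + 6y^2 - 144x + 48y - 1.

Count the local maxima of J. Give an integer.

4

J separates as a function of x plus a function of y, so ∇J=0 decouples.
∂J/∂x = -12(x + 1)(x + 3)(x + 4) = 0 at x ∈ {-4, -3, -1}; ∂J/∂y = -12(y - 1)(y + 1)(y + 4) = 0 at y ∈ {-4, -1, 1}.
The Hessian is diagonal: diag(J_xx, J_yy). Second derivatives: J_xx(-4)=-36, J_xx(-3)=24, J_xx(-1)=-72; J_yy(-4)=-180, J_yy(-1)=72, J_yy(1)=-120.
Local maxima occur where both diagonal entries negative: (-4, -4), (-4, 1), (-1, -4), (-1, 1). Count: 4.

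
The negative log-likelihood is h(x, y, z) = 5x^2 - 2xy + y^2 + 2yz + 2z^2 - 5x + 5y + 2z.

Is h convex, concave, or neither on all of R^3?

convex

h is quadratic, so its Hessian is the constant matrix H = [[10, -2, 0], [-2, 2, 2], [0, 2, 4]].
Leading principal minors: 10, 16, 24.
All positive ⇒ H ≻ 0 ⇒ convex.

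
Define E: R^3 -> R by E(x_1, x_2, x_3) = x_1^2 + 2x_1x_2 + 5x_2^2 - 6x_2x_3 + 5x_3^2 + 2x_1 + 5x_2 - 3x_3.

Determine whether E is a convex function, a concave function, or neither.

E is quadratic, so its Hessian is the constant matrix H = [[2, 2, 0], [2, 10, -6], [0, -6, 10]].
Leading principal minors: 2, 16, 88.
All positive ⇒ H ≻ 0 ⇒ convex.

convex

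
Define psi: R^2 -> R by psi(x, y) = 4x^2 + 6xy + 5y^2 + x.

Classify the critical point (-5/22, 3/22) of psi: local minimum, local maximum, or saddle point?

The Hessian of psi is constant: H = [[8, 6], [6, 10]].
det(H) = 8·10 − 6² = 44.
det(H) > 0 and tr(H) = 18 > 0, so H is positive definite and the point is a local minimum.

local minimum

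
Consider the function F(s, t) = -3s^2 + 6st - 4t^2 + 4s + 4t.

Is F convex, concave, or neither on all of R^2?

F is quadratic, so its Hessian is the constant matrix H = [[-6, 6], [6, -8]].
det(H) = 12, tr(H) = -14.
det(H) > 0 and tr(H) < 0, so H is negative definite everywhere: concave.

concave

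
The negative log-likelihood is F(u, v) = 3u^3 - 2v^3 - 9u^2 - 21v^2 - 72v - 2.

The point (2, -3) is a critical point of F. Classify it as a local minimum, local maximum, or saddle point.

The mixed partial ∂²F/∂u∂v is 0, so the Hessian at any point is diag(F_uu, F_vv) = diag(18(u - 1), -6(2v + 7)).
At (2, -3): H = diag(18, -6).
The eigenvalues have opposite signs, so H is indefinite: a saddle point.

saddle point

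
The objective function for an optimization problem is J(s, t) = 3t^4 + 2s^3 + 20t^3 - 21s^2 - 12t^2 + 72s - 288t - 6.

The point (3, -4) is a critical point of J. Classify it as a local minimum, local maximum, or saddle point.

The mixed partial ∂²J/∂s∂t is 0, so the Hessian at any point is diag(J_ss, J_tt) = diag(6(2s - 7), 12(3t^2 + 10t - 2)).
At (3, -4): H = diag(-6, 72).
The eigenvalues have opposite signs, so H is indefinite: a saddle point.

saddle point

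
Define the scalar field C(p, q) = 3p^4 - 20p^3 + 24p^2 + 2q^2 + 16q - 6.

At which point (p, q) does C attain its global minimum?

(4, -4)

C(p,q) separates as A(p) + B(q) − 6, so its minimum is min A + min B − 6.
A'(p) = 12p(p - 4)(p - 1) vanishes at p ∈ {0, 1, 4}; B'(q) = 4q + 16 vanishes at q ∈ {-4}.
Local minima of A (where A''>0): A(0)=0, A(4)=-128. Local minima of B: B(-4)=-32.
So the global minimum of C is A(4) + B(-4) − 6 = -128 − 32 − 6 = -166, attained at (4, -4).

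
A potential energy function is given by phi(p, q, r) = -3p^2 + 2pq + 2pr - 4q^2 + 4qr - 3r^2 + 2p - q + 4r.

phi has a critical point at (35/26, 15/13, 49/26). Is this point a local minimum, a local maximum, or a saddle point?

local maximum

The Hessian is constant: H = [[-6, 2, 2], [2, -8, 4], [2, 4, -6]].
Leading principal minors: Δ₁ = -6, Δ₂ = 44, Δ₃ = -104.
The minors alternate sign starting negative (−, +, −), so H is negative definite: a local maximum.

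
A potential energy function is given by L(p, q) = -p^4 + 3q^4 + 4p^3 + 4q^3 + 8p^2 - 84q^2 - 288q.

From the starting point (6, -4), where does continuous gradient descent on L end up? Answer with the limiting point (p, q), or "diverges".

diverges

L is separable, so gradient descent decouples: p follows -∂L/∂p, q follows -∂L/∂q.
∂L/∂p = -4p(p - 4)(p + 1); at p=6 this is -336, so p increases.
∂L/∂q = 12(q - 4)(q + 2)(q + 3); at q=-4 this is -192, so q increases.
The p-coordinate has no critical point in that direction and runs off to infinity.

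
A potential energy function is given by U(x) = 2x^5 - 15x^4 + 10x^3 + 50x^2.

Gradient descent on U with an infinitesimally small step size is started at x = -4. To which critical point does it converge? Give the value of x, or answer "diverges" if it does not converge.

U'(x) = 10x(x - 5)(x - 2)(x + 1), so U'(-4) = 6480.
Gradient descent moves in the -U' direction, i.e. x is decreasing.
There is no critical point below x=-4, and U' keeps the same sign, so the iterate runs off to −∞.

diverges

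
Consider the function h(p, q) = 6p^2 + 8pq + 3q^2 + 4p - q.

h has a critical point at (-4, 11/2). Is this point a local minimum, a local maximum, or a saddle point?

local minimum

The Hessian of h is constant: H = [[12, 8], [8, 6]].
det(H) = 12·6 − 8² = 8.
det(H) > 0 and tr(H) = 18 > 0, so H is positive definite and the point is a local minimum.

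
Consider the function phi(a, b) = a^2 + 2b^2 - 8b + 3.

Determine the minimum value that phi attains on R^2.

-5

phi(a,b) separates as P(a) + Q(b) + 3, so its minimum is min P + min Q + 3.
P'(a) = 2a vanishes at a ∈ {0}; Q'(b) = 4b - 8 vanishes at b ∈ {2}.
Local minima of P (where P''>0): P(0)=0. Local minima of Q: Q(2)=-8.
So the global minimum of phi is P(0) + Q(2) + 3 = 0 − 8 + 3 = -5, attained at (0, 2).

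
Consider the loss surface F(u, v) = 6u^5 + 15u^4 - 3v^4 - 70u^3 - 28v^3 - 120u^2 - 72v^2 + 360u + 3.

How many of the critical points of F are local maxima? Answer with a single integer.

4

F separates as a function of u plus a function of v, so ∇F=0 decouples.
∂F/∂u = 30(u - 2)(u - 1)(u + 2)(u + 3) = 0 at u ∈ {-3, -2, 1, 2}; ∂F/∂v = -12v(v + 3)(v + 4) = 0 at v ∈ {-4, -3, 0}.
The Hessian is diagonal: diag(F_uu, F_vv). Second derivatives: F_uu(-3)=-600, F_uu(-2)=360, F_uu(1)=-360, F_uu(2)=600; F_vv(-4)=-48, F_vv(-3)=36, F_vv(0)=-144.
Local maxima occur where both diagonal entries negative: (-3, -4), (-3, 0), (1, -4), (1, 0). Count: 4.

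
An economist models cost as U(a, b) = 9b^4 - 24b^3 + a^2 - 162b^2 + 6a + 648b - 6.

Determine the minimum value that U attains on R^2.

U(a,b) separates as P(a) + Q(b) − 6, so its minimum is min P + min Q − 6.
P'(a) = 2a + 6 vanishes at a ∈ {-3}; Q'(b) = 36(b - 3)(b - 2)(b + 3) vanishes at b ∈ {-3, 2, 3}.
Local minima of P (where P''>0): P(-3)=-9. Local minima of Q: Q(-3)=-2025, Q(3)=567.
So the global minimum of U is P(-3) + Q(-3) − 6 = -9 − 2025 − 6 = -2040, attained at (-3, -3).

-2040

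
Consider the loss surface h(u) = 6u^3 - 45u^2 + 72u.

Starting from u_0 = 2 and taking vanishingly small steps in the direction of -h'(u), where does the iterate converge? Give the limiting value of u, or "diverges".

4

h'(u) = 18(u - 4)(u - 1), so h'(2) = -36.
Gradient descent moves in the -h' direction, i.e. u is increasing.
The nearest critical point in that direction is u = 4, where h'' = 54 > 0 (a local minimum). The iterate converges there.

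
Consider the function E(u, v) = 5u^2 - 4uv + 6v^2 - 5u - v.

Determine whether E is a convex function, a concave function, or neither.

convex

E is quadratic, so its Hessian is the constant matrix H = [[10, -4], [-4, 12]].
det(H) = 104, tr(H) = 22.
det(H) > 0 and tr(H) > 0, so H is positive definite everywhere: convex.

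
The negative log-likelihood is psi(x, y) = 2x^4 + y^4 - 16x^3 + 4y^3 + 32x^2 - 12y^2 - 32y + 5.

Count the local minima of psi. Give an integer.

4

psi separates as a function of x plus a function of y, so ∇psi=0 decouples.
∂psi/∂x = 8x(x - 4)(x - 2) = 0 at x ∈ {0, 2, 4}; ∂psi/∂y = 4(y - 2)(y + 1)(y + 4) = 0 at y ∈ {-4, -1, 2}.
The Hessian is diagonal: diag(psi_xx, psi_yy). Second derivatives: psi_xx(0)=64, psi_xx(2)=-32, psi_xx(4)=64; psi_yy(-4)=72, psi_yy(-1)=-36, psi_yy(2)=72.
Local minima occur where both diagonal entries positive: (0, -4), (0, 2), (4, -4), (4, 2). Count: 4.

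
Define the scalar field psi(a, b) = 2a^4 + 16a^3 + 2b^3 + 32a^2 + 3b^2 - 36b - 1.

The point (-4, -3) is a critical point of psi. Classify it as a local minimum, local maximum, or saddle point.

The mixed partial ∂²psi/∂a∂b is 0, so the Hessian at any point is diag(psi_aa, psi_bb) = diag(8(3a^2 + 12a + 8), 6(2b + 1)).
At (-4, -3): H = diag(64, -30).
The eigenvalues have opposite signs, so H is indefinite: a saddle point.

saddle point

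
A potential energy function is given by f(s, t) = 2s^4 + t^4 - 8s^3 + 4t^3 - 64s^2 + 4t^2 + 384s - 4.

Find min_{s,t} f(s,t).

f(s,t) separates as P(s) + Q(t) − 4, so its minimum is min P + min Q − 4.
P'(s) = 8(s - 4)(s - 3)(s + 4) vanishes at s ∈ {-4, 3, 4}; Q'(t) = 4t(t + 1)(t + 2) vanishes at t ∈ {-2, -1, 0}.
Local minima of P (where P''>0): P(-4)=-1536, P(4)=512. Local minima of Q: Q(-2)=0, Q(0)=0.
So the global minimum of f is P(-4) + Q(-2) − 4 = -1536 + 0 − 4 = -1540, attained at (-4, -2).

-1540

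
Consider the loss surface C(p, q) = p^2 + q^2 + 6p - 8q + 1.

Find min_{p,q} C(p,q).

C(p,q) separates as A(p) + B(q) + 1, so its minimum is min A + min B + 1.
A'(p) = 2p + 6 vanishes at p ∈ {-3}; B'(q) = 2q - 8 vanishes at q ∈ {4}.
Local minima of A (where A''>0): A(-3)=-9. Local minima of B: B(4)=-16.
So the global minimum of C is A(-3) + B(4) + 1 = -9 − 16 + 1 = -24, attained at (-3, 4).

-24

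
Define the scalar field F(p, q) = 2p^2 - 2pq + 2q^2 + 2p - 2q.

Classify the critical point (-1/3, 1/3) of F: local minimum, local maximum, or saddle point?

The Hessian of F is constant: H = [[4, -2], [-2, 4]].
det(H) = 4·4 − (-2)² = 12.
det(H) > 0 and tr(H) = 8 > 0, so H is positive definite and the point is a local minimum.

local minimum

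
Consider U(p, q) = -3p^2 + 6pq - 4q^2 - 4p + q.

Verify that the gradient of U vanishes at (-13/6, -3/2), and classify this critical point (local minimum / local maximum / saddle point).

∇U = (-6p + 6q - 4, 6p - 8q + 1); substituting (-13/6, -3/2) gives ∇U = (0, 0), so (-13/6, -3/2) is indeed a critical point.
The Hessian of U is constant: H = [[-6, 6], [6, -8]].
det(H) = (-6)·(-8) − 6² = 12.
det(H) > 0 and tr(H) = -14 < 0, so H is negative definite and the point is a local maximum.

local maximum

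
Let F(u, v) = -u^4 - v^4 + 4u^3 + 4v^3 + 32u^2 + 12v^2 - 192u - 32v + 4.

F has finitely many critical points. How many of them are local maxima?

F separates as a function of u plus a function of v, so ∇F=0 decouples.
∂F/∂u = -4(u - 4)(u - 3)(u + 4) = 0 at u ∈ {-4, 3, 4}; ∂F/∂v = -4(v - 4)(v - 1)(v + 2) = 0 at v ∈ {-2, 1, 4}.
The Hessian is diagonal: diag(F_uu, F_vv). Second derivatives: F_uu(-4)=-224, F_uu(3)=28, F_uu(4)=-32; F_vv(-2)=-72, F_vv(1)=36, F_vv(4)=-72.
Local maxima occur where both diagonal entries negative: (-4, -2), (-4, 4), (4, -2), (4, 4). Count: 4.

4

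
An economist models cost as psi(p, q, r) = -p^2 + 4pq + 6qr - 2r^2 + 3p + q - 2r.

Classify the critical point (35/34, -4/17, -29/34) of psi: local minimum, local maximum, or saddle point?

The Hessian is constant: H = [[-2, 4, 0], [4, 0, 6], [0, 6, -4]].
Leading principal minors: Δ₁ = -2, Δ₂ = -16, Δ₃ = 136.
The minors fit neither the all-positive nor the alternating-sign pattern, so H is indefinite: a saddle point.

saddle point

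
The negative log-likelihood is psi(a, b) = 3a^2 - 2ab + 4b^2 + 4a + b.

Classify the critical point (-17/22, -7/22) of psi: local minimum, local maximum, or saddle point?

local minimum

The Hessian of psi is constant: H = [[6, -2], [-2, 8]].
det(H) = 6·8 − (-2)² = 44.
det(H) > 0 and tr(H) = 14 > 0, so H is positive definite and the point is a local minimum.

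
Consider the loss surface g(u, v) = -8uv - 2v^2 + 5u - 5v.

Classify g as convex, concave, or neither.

neither

g is quadratic, so its Hessian is the constant matrix H = [[0, -8], [-8, -4]].
det(H) = -64, tr(H) = -4.
det(H) < 0, so H is indefinite: neither convex nor concave.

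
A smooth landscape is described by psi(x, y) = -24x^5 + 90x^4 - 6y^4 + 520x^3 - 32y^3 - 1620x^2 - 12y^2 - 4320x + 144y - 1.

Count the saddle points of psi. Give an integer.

6

psi separates as a function of x plus a function of y, so ∇psi=0 decouples.
∂psi/∂x = -120(x - 4)(x - 3)(x + 1)(x + 3) = 0 at x ∈ {-3, -1, 3, 4}; ∂psi/∂y = -24(y - 1)(y + 2)(y + 3) = 0 at y ∈ {-3, -2, 1}.
The Hessian is diagonal: diag(psi_xx, psi_yy). Second derivatives: psi_xx(-3)=10080, psi_xx(-1)=-4800, psi_xx(3)=2880, psi_xx(4)=-4200; psi_yy(-3)=-96, psi_yy(-2)=72, psi_yy(1)=-288.
Saddle points occur where the two diagonal entries have opposite signs: (-3, -3), (-3, 1), (-1, -2), (3, -3), (3, 1), (4, -2). Count: 6.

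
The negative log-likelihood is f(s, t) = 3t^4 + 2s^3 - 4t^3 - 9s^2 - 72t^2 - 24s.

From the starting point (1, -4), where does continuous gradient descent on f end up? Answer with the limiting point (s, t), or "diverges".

(4, -3)

f is separable, so gradient descent decouples: s follows -∂f/∂s, t follows -∂f/∂t.
∂f/∂s = 6(s - 4)(s + 1); at s=1 this is -36, so s increases.
∂f/∂t = 12t(t - 4)(t + 3); at t=-4 this is -384, so t increases.
s converges to its nearest critical value 4 (a local min of the s-part); t converges to -3. The iterate converges to (4, -3).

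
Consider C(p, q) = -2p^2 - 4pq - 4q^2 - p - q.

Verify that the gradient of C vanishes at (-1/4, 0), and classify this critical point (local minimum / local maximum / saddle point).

∇C = (-4p - 4q - 1, -4p - 8q - 1); substituting (-1/4, 0) gives ∇C = (0, 0), so (-1/4, 0) is indeed a critical point.
The Hessian of C is constant: H = [[-4, -4], [-4, -8]].
det(H) = (-4)·(-8) − (-4)² = 16.
det(H) > 0 and tr(H) = -12 < 0, so H is negative definite and the point is a local maximum.

local maximum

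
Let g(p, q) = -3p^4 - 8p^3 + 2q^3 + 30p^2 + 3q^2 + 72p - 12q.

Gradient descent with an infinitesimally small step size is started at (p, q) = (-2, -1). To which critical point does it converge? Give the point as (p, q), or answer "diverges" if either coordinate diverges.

(-1, 1)

g is separable, so gradient descent decouples: p follows -∂g/∂p, q follows -∂g/∂q.
∂g/∂p = -12(p - 2)(p + 1)(p + 3); at p=-2 this is -48, so p increases.
∂g/∂q = 6(q - 1)(q + 2); at q=-1 this is -12, so q increases.
p converges to its nearest critical value -1 (a local min of the p-part); q converges to 1. The iterate converges to (-1, 1).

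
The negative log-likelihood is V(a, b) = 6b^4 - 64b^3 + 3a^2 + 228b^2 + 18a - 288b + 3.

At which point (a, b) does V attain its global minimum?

(-3, 1)

V(a,b) separates as P(a) + Q(b) + 3, so its minimum is min P + min Q + 3.
P'(a) = 6a + 18 vanishes at a ∈ {-3}; Q'(b) = 24(b - 4)(b - 3)(b - 1) vanishes at b ∈ {1, 3, 4}.
Local minima of P (where P''>0): P(-3)=-27. Local minima of Q: Q(1)=-118, Q(4)=-64.
So the global minimum of V is P(-3) + Q(1) + 3 = -27 − 118 + 3 = -142, attained at (-3, 1).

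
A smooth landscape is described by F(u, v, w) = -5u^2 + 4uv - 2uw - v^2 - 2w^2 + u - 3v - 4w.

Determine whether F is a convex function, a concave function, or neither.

F is quadratic, so its Hessian is the constant matrix H = [[-10, 4, -2], [4, -2, 0], [-2, 0, -4]].
Leading principal minors: -10, 4, -8.
Signs alternate −, +, − ⇒ H ≺ 0 ⇒ concave.

concave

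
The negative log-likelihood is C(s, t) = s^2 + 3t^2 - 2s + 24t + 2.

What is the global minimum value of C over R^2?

C(s,t) separates as P(s) + Q(t) + 2, so its minimum is min P + min Q + 2.
P'(s) = 2s - 2 vanishes at s ∈ {1}; Q'(t) = 6(t + 4) vanishes at t ∈ {-4}.
Local minima of P (where P''>0): P(1)=-1. Local minima of Q: Q(-4)=-48.
So the global minimum of C is P(1) + Q(-4) + 2 = -1 − 48 + 2 = -47, attained at (1, -4).

-47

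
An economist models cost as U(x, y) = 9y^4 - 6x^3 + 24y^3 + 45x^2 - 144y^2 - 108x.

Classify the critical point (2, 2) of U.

The mixed partial ∂²U/∂x∂y is 0, so the Hessian at any point is diag(U_xx, U_yy) = diag(18(-2x + 5), 36(3y^2 + 4y - 8)).
At (2, 2): H = diag(18, 432).
Both eigenvalues are positive, so H is positive definite: a local minimum.

local minimum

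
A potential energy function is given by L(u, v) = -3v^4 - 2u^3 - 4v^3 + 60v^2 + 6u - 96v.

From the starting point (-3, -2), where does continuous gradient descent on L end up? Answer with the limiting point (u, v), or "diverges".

(-1, 1)

L is separable, so gradient descent decouples: u follows -∂L/∂u, v follows -∂L/∂v.
∂L/∂u = -6(u - 1)(u + 1); at u=-3 this is -48, so u increases.
∂L/∂v = -12(v - 2)(v - 1)(v + 4); at v=-2 this is -288, so v increases.
u converges to its nearest critical value -1 (a local min of the u-part); v converges to 1. The iterate converges to (-1, 1).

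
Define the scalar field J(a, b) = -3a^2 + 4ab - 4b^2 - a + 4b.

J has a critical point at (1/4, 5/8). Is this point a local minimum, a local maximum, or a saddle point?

The Hessian of J is constant: H = [[-6, 4], [4, -8]].
det(H) = (-6)·(-8) − 4² = 32.
det(H) > 0 and tr(H) = -14 < 0, so H is negative definite and the point is a local maximum.

local maximum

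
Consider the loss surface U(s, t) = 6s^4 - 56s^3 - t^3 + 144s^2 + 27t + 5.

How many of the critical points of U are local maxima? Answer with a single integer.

U separates as a function of s plus a function of t, so ∇U=0 decouples.
∂U/∂s = 24s(s - 4)(s - 3) = 0 at s ∈ {0, 3, 4}; ∂U/∂t = -3(t - 3)(t + 3) = 0 at t ∈ {-3, 3}.
The Hessian is diagonal: diag(U_ss, U_tt). Second derivatives: U_ss(0)=288, U_ss(3)=-72, U_ss(4)=96; U_tt(-3)=18, U_tt(3)=-18.
Local maxima occur where both diagonal entries negative: (3, 3). Count: 1.

1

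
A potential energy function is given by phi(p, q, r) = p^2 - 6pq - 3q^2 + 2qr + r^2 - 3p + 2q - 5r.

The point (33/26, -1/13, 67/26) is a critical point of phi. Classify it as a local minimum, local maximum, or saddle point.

The Hessian is constant: H = [[2, -6, 0], [-6, -6, 2], [0, 2, 2]].
Leading principal minors: Δ₁ = 2, Δ₂ = -48, Δ₃ = -104.
The minors fit neither the all-positive nor the alternating-sign pattern, so H is indefinite: a saddle point.

saddle point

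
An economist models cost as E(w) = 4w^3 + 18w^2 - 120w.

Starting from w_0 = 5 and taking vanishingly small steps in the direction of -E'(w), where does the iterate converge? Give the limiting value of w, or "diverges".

2

E'(w) = 12(w - 2)(w + 5), so E'(5) = 360.
Gradient descent moves in the -E' direction, i.e. w is decreasing.
The nearest critical point in that direction is w = 2, where E'' = 84 > 0 (a local minimum). The iterate converges there.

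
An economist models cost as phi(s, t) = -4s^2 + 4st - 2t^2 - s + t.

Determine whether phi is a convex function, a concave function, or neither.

phi is quadratic, so its Hessian is the constant matrix H = [[-8, 4], [4, -4]].
det(H) = 16, tr(H) = -12.
det(H) > 0 and tr(H) < 0, so H is negative definite everywhere: concave.

concave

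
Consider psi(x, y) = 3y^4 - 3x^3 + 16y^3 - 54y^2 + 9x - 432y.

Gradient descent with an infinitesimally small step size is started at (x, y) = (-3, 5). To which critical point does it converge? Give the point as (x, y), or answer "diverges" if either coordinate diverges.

psi is separable, so gradient descent decouples: x follows -∂psi/∂x, y follows -∂psi/∂y.
∂psi/∂x = -9(x - 1)(x + 1); at x=-3 this is -72, so x increases.
∂psi/∂y = 12(y - 3)(y + 3)(y + 4); at y=5 this is 1728, so y decreases.
x converges to its nearest critical value -1 (a local min of the x-part); y converges to 3. The iterate converges to (-1, 3).

(-1, 3)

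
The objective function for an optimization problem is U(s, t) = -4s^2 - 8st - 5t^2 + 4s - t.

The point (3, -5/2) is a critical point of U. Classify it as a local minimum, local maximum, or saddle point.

The Hessian of U is constant: H = [[-8, -8], [-8, -10]].
det(H) = (-8)·(-10) − (-8)² = 16.
det(H) > 0 and tr(H) = -18 < 0, so H is negative definite and the point is a local maximum.

local maximum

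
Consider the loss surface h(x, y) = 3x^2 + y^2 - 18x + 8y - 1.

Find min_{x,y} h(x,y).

h(x,y) separates as P(x) + Q(y) − 1, so its minimum is min P + min Q − 1.
P'(x) = 6x - 18 vanishes at x ∈ {3}; Q'(y) = 2y + 8 vanishes at y ∈ {-4}.
Local minima of P (where P''>0): P(3)=-27. Local minima of Q: Q(-4)=-16.
So the global minimum of h is P(3) + Q(-4) − 1 = -27 − 16 − 1 = -44, attained at (3, -4).

-44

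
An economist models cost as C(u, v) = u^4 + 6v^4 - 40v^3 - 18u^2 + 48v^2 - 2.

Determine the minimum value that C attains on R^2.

C(u,v) separates as P(u) + Q(v) − 2, so its minimum is min P + min Q − 2.
P'(u) = 4u(u - 3)(u + 3) vanishes at u ∈ {-3, 0, 3}; Q'(v) = 24v(v - 4)(v - 1) vanishes at v ∈ {0, 1, 4}.
Local minima of P (where P''>0): P(-3)=-81, P(3)=-81. Local minima of Q: Q(0)=0, Q(4)=-256.
So the global minimum of C is P(-3) + Q(4) − 2 = -81 − 256 − 2 = -339, attained at (-3, 4).

-339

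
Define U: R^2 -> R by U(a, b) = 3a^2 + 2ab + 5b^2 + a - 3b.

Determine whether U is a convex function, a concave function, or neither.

convex

U is quadratic, so its Hessian is the constant matrix H = [[6, 2], [2, 10]].
det(H) = 56, tr(H) = 16.
det(H) > 0 and tr(H) > 0, so H is positive definite everywhere: convex.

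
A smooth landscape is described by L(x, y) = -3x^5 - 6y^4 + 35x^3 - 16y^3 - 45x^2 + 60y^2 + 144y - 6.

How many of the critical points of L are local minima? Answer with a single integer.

L separates as a function of x plus a function of y, so ∇L=0 decouples.
∂L/∂x = -15x(x - 2)(x - 1)(x + 3) = 0 at x ∈ {-3, 0, 1, 2}; ∂L/∂y = -24(y - 2)(y + 1)(y + 3) = 0 at y ∈ {-3, -1, 2}.
The Hessian is diagonal: diag(L_xx, L_yy). Second derivatives: L_xx(-3)=900, L_xx(0)=-90, L_xx(1)=60, L_xx(2)=-150; L_yy(-3)=-240, L_yy(-1)=144, L_yy(2)=-360.
Local minima occur where both diagonal entries positive: (-3, -1), (1, -1). Count: 2.

2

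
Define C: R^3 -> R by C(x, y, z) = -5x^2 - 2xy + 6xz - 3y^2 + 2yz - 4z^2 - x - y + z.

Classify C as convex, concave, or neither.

concave

C is quadratic, so its Hessian is the constant matrix H = [[-10, -2, 6], [-2, -6, 2], [6, 2, -8]].
Leading principal minors: -10, 56, -240.
Signs alternate −, +, − ⇒ H ≺ 0 ⇒ concave.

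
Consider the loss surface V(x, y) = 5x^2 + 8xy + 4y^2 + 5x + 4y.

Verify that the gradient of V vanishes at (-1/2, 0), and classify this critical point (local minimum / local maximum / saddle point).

local minimum

∇V = (10x + 8y + 5, 8x + 8y + 4); substituting (-1/2, 0) gives ∇V = (0, 0), so (-1/2, 0) is indeed a critical point.
The Hessian of V is constant: H = [[10, 8], [8, 8]].
det(H) = 10·8 − 8² = 16.
det(H) > 0 and tr(H) = 18 > 0, so H is positive definite and the point is a local minimum.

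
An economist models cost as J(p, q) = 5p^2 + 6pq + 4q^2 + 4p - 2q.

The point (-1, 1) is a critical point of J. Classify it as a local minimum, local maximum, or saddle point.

local minimum

The Hessian of J is constant: H = [[10, 6], [6, 8]].
det(H) = 10·8 − 6² = 44.
det(H) > 0 and tr(H) = 18 > 0, so H is positive definite and the point is a local minimum.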